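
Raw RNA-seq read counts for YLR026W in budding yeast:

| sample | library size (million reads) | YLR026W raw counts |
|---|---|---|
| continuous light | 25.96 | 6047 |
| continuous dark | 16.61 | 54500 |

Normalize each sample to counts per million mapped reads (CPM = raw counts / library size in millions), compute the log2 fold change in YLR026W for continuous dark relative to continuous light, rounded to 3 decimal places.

3.816

CPM(continuous light) = 6047 / 25.96 = 232.9353
CPM(continuous dark) = 54500 / 16.61 = 3281.1559
Fold change = 3281.1559 / 232.9353 = 14.08613
log2(14.08613) = 3.8162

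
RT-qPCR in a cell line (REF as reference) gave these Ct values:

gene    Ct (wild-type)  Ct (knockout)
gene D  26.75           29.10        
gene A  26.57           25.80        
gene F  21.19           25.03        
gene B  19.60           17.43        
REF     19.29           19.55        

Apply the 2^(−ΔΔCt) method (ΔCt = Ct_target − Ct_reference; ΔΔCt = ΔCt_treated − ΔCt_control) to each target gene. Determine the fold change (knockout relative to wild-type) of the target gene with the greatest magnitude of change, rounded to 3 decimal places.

0.084

gene D: ΔΔCt = (29.10−19.55) − (26.75−19.29) = 9.55 − 7.46 = 2.09; fold change = 2^-2.09 = 0.235
gene A: ΔΔCt = (25.80−19.55) − (26.57−19.29) = 6.25 − 7.28 = -1.03; fold change = 2^1.03 = 2.042
gene F: ΔΔCt = (25.03−19.55) − (21.19−19.29) = 5.48 − 1.90 = 3.58; fold change = 2^-3.58 = 0.084
gene B: ΔΔCt = (17.43−19.55) − (19.60−19.29) = -2.12 − 0.31 = -2.43; fold change = 2^2.43 = 5.389
gene F has the largest |ΔΔCt| = 3.58.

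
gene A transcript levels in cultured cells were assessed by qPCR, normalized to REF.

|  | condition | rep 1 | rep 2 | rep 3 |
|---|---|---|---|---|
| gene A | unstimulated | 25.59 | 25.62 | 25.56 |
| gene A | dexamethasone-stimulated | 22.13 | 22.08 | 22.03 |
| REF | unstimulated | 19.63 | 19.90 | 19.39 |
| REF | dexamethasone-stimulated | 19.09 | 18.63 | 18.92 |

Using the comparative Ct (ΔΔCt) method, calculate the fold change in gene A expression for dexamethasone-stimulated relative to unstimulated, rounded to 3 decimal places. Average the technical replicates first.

6.727

Mean Ct: gene A unstimulated 25.590; gene A dexamethasone-stimulated 22.080; REF unstimulated 19.640; REF dexamethasone-stimulated 18.880
ΔCt(unstimulated) = 25.590 − 19.640 = 5.950
ΔCt(dexamethasone-stimulated) = 22.080 − 18.880 = 3.200
ΔΔCt = 3.200 − 5.950 = -2.750
Fold change = 2^(−(-2.750)) = 2^2.750 = 6.7272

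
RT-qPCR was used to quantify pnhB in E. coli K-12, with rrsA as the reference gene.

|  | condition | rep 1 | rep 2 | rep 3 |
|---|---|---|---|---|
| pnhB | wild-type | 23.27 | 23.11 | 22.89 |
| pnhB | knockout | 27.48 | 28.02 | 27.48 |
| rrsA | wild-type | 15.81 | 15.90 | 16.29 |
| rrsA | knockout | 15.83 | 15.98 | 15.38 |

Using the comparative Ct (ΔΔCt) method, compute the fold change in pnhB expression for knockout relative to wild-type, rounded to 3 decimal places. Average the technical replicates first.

Mean Ct: pnhB wild-type 23.090; pnhB knockout 27.660; rrsA wild-type 16.000; rrsA knockout 15.730
ΔCt(wild-type) = 23.090 − 16.000 = 7.090
ΔCt(knockout) = 27.660 − 15.730 = 11.930
ΔΔCt = 11.930 − 7.090 = 4.840
Fold change = 2^(−4.840) = 0.0349

0.035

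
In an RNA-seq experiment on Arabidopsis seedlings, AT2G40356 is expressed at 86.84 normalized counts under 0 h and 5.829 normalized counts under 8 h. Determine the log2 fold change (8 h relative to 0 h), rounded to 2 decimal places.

-3.90

Fold change = 5.829 / 86.84 = 0.0671
log2(0.0671) = -3.897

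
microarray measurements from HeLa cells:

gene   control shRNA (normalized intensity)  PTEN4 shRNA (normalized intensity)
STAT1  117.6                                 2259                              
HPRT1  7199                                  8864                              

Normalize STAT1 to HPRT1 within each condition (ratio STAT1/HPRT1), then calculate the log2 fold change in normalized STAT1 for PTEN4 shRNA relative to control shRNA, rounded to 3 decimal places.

STAT1/HPRT1 (control shRNA) = 117.6 / 7199 = 0.016336
STAT1/HPRT1 (PTEN4 shRNA) = 2259 / 8864 = 0.25485
Fold change = 0.25485 / 0.016336 = 15.6010
log2(15.6010) = 3.9636

3.964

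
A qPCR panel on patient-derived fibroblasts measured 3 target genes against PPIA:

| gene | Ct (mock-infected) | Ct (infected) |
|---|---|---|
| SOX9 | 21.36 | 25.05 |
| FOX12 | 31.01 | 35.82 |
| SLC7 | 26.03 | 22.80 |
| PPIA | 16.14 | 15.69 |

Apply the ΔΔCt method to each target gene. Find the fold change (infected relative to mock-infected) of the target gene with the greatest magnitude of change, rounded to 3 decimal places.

0.026

SOX9: ΔΔCt = (25.05−15.69) − (21.36−16.14) = 9.36 − 5.22 = 4.14; fold change = 2^-4.14 = 0.057
FOX12: ΔΔCt = (35.82−15.69) − (31.01−16.14) = 20.13 − 14.87 = 5.26; fold change = 2^-5.26 = 0.026
SLC7: ΔΔCt = (22.80−15.69) − (26.03−16.14) = 7.11 − 9.89 = -2.78; fold change = 2^2.78 = 6.869
FOX12 has the largest |ΔΔCt| = 5.26.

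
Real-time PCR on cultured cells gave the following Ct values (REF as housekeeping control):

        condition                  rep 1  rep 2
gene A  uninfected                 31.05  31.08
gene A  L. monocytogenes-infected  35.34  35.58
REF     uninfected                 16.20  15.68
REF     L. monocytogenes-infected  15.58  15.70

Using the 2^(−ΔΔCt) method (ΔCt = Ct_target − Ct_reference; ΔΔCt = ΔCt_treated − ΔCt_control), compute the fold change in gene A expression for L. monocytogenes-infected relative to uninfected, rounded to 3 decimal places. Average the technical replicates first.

Mean Ct: gene A uninfected 31.065; gene A L. monocytogenes-infected 35.460; REF uninfected 15.940; REF L. monocytogenes-infected 15.640
ΔCt(uninfected) = 31.065 − 15.940 = 15.125
ΔCt(L. monocytogenes-infected) = 35.460 − 15.640 = 19.820
ΔΔCt = 19.820 − 15.125 = 4.695
Fold change = 2^(−4.695) = 0.0386

0.039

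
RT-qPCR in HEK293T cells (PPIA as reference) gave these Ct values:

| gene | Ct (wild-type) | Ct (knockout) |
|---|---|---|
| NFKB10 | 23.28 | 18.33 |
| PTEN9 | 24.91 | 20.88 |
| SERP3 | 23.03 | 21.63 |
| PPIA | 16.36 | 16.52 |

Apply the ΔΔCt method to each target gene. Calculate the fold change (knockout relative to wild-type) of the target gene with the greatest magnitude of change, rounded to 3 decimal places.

34.535

NFKB10: ΔΔCt = (18.33−16.52) − (23.28−16.36) = 1.81 − 6.92 = -5.11; fold change = 2^5.11 = 34.535
PTEN9: ΔΔCt = (20.88−16.52) − (24.91−16.36) = 4.36 − 8.55 = -4.19; fold change = 2^4.19 = 18.252
SERP3: ΔΔCt = (21.63−16.52) − (23.03−16.36) = 5.11 − 6.67 = -1.56; fold change = 2^1.56 = 2.949
NFKB10 has the largest |ΔΔCt| = 5.11.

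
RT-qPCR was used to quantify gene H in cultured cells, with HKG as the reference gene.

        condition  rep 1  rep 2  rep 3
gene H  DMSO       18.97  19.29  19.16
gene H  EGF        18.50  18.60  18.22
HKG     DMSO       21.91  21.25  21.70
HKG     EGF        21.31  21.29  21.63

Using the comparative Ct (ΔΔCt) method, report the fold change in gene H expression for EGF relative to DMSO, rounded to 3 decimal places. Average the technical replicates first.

Mean Ct: gene H DMSO 19.140; gene H EGF 18.440; HKG DMSO 21.620; HKG EGF 21.410
ΔCt(DMSO) = 19.140 − 21.620 = -2.480
ΔCt(EGF) = 18.440 − 21.410 = -2.970
ΔΔCt = -2.970 − (-2.480) = -0.490
Fold change = 2^(−(-0.490)) = 2^0.490 = 1.4044

1.404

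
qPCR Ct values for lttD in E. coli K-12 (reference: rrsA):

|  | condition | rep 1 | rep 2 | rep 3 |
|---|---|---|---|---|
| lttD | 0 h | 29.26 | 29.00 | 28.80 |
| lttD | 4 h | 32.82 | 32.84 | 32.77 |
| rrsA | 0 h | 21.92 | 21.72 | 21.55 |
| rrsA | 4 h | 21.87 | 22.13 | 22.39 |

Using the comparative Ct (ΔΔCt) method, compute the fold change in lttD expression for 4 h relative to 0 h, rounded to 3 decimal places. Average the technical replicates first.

0.095

Mean Ct: lttD 0 h 29.020; lttD 4 h 32.810; rrsA 0 h 21.730; rrsA 4 h 22.130
ΔCt(0 h) = 29.020 − 21.730 = 7.290
ΔCt(4 h) = 32.810 − 22.130 = 10.680
ΔΔCt = 10.680 − 7.290 = 3.390
Fold change = 2^(−3.390) = 0.0954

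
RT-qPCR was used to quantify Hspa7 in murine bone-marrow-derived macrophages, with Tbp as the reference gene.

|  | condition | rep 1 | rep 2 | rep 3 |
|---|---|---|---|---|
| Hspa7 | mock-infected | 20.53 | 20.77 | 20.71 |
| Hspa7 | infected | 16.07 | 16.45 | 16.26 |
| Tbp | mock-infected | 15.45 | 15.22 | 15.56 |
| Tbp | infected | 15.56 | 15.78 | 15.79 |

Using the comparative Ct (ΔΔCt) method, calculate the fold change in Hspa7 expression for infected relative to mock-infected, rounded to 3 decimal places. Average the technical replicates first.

Mean Ct: Hspa7 mock-infected 20.670; Hspa7 infected 16.260; Tbp mock-infected 15.410; Tbp infected 15.710
ΔCt(mock-infected) = 20.670 − 15.410 = 5.260
ΔCt(infected) = 16.260 − 15.710 = 0.550
ΔΔCt = 0.550 − 5.260 = -4.710
Fold change = 2^(−(-4.710)) = 2^4.710 = 26.1729

26.173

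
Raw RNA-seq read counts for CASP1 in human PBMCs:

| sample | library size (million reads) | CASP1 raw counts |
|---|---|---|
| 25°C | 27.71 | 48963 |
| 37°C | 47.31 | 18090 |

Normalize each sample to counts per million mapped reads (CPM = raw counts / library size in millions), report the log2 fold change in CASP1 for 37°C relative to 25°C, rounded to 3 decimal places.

CPM(25°C) = 48963 / 27.71 = 1766.9794
CPM(37°C) = 18090 / 47.31 = 382.3716
Fold change = 382.3716 / 1766.9794 = 0.21640
log2(0.21640) = -2.2082

-2.208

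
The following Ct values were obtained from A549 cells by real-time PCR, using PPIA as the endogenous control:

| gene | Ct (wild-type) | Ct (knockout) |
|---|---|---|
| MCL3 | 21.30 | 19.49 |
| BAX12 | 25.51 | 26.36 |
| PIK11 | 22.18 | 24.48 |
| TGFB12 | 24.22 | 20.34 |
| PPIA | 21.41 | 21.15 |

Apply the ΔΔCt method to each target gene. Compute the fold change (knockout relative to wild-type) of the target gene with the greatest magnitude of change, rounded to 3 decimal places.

MCL3: ΔΔCt = (19.49−21.15) − (21.30−21.41) = -1.66 − (-0.11) = -1.55; fold change = 2^1.55 = 2.928
BAX12: ΔΔCt = (26.36−21.15) − (25.51−21.41) = 5.21 − 4.10 = 1.11; fold change = 2^-1.11 = 0.463
PIK11: ΔΔCt = (24.48−21.15) − (22.18−21.41) = 3.33 − 0.77 = 2.56; fold change = 2^-2.56 = 0.170
TGFB12: ΔΔCt = (20.34−21.15) − (24.22−21.41) = -0.81 − 2.81 = -3.62; fold change = 2^3.62 = 12.295
TGFB12 has the largest |ΔΔCt| = 3.62.

12.295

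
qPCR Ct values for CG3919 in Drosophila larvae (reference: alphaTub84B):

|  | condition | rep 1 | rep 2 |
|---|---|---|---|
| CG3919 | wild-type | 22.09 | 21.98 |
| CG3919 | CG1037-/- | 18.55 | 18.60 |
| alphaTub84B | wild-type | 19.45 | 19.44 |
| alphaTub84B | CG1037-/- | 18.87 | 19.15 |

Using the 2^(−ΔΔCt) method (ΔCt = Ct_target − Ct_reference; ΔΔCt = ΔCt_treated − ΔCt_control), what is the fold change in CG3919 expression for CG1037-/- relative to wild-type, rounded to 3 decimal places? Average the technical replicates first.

8.140

Mean Ct: CG3919 wild-type 22.035; CG3919 CG1037-/- 18.575; alphaTub84B wild-type 19.445; alphaTub84B CG1037-/- 19.010
ΔCt(wild-type) = 22.035 − 19.445 = 2.590
ΔCt(CG1037-/-) = 18.575 − 19.010 = -0.435
ΔΔCt = -0.435 − 2.590 = -3.025
Fold change = 2^(−(-3.025)) = 2^3.025 = 8.1398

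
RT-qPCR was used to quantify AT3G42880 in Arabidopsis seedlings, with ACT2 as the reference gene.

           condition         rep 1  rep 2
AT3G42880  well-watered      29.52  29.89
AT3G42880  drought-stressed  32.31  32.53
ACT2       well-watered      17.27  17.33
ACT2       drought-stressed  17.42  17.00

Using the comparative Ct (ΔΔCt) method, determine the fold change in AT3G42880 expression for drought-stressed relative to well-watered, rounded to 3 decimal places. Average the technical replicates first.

0.143

Mean Ct: AT3G42880 well-watered 29.705; AT3G42880 drought-stressed 32.420; ACT2 well-watered 17.300; ACT2 drought-stressed 17.210
ΔCt(well-watered) = 29.705 − 17.300 = 12.405
ΔCt(drought-stressed) = 32.420 − 17.210 = 15.210
ΔΔCt = 15.210 − 12.405 = 2.805
Fold change = 2^(−2.805) = 0.1431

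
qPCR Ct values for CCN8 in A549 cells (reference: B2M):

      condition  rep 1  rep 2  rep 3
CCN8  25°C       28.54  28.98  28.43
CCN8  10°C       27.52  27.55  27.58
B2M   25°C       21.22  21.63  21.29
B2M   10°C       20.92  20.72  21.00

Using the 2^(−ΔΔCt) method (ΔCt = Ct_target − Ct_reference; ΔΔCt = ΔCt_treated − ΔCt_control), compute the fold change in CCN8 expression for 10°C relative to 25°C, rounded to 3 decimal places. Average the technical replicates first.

Mean Ct: CCN8 25°C 28.650; CCN8 10°C 27.550; B2M 25°C 21.380; B2M 10°C 20.880
ΔCt(25°C) = 28.650 − 21.380 = 7.270
ΔCt(10°C) = 27.550 − 20.880 = 6.670
ΔΔCt = 6.670 − 7.270 = -0.600
Fold change = 2^(−(-0.600)) = 2^0.600 = 1.5157

1.516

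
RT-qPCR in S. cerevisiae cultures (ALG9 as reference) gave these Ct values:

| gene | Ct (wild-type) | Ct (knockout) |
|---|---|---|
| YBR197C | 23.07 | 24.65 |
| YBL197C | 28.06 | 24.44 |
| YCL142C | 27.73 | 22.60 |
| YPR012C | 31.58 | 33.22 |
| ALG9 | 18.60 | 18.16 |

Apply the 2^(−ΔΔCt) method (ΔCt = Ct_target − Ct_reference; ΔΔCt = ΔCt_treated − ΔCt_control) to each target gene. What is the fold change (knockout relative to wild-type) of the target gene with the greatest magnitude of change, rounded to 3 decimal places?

25.813

YBR197C: ΔΔCt = (24.65−18.16) − (23.07−18.60) = 6.49 − 4.47 = 2.02; fold change = 2^-2.02 = 0.247
YBL197C: ΔΔCt = (24.44−18.16) − (28.06−18.60) = 6.28 − 9.46 = -3.18; fold change = 2^3.18 = 9.063
YCL142C: ΔΔCt = (22.60−18.16) − (27.73−18.60) = 4.44 − 9.13 = -4.69; fold change = 2^4.69 = 25.813
YPR012C: ΔΔCt = (33.22−18.16) − (31.58−18.60) = 15.06 − 12.98 = 2.08; fold change = 2^-2.08 = 0.237
YCL142C has the largest |ΔΔCt| = 4.69.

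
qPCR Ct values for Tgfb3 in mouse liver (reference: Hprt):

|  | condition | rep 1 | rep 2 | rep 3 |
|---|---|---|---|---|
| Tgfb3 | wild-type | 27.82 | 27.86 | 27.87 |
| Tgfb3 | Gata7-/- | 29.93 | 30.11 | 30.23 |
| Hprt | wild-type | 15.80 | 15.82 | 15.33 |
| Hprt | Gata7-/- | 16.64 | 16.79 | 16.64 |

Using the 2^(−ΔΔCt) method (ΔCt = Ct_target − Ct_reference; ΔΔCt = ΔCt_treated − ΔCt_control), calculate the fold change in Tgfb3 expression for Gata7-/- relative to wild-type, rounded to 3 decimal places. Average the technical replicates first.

Mean Ct: Tgfb3 wild-type 27.850; Tgfb3 Gata7-/- 30.090; Hprt wild-type 15.650; Hprt Gata7-/- 16.690
ΔCt(wild-type) = 27.850 − 15.650 = 12.200
ΔCt(Gata7-/-) = 30.090 − 16.690 = 13.400
ΔΔCt = 13.400 − 12.200 = 1.200
Fold change = 2^(−1.200) = 0.4353

0.435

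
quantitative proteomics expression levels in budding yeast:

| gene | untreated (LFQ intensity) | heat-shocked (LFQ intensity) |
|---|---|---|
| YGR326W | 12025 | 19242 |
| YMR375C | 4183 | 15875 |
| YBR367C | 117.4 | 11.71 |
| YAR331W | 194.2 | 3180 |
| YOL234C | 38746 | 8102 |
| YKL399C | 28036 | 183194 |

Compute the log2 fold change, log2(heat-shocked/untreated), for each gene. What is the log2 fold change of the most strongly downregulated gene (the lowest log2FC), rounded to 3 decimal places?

log2(19242/12025) = 0.678  (YGR326W)
log2(15875/4183) = 1.924  (YMR375C)
log2(11.71/117.4) = -3.326  (YBR367C)
log2(3180/194.2) = 4.033  (YAR331W)
log2(8102/38746) = -2.258  (YOL234C)
log2(183194/28036) = 2.708  (YKL399C)
YBR367C is most strongly downregulated.

-3.326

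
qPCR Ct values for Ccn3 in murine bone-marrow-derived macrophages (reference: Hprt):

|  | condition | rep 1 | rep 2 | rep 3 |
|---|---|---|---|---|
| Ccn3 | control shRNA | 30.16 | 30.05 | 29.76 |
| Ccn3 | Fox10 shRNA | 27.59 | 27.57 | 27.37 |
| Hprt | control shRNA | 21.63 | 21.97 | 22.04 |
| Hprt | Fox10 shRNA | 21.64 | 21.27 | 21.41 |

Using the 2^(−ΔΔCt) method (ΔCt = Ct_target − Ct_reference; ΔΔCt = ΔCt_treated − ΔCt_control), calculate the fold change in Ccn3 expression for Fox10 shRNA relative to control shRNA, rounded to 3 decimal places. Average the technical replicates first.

4.112

Mean Ct: Ccn3 control shRNA 29.990; Ccn3 Fox10 shRNA 27.510; Hprt control shRNA 21.880; Hprt Fox10 shRNA 21.440
ΔCt(control shRNA) = 29.990 − 21.880 = 8.110
ΔCt(Fox10 shRNA) = 27.510 − 21.440 = 6.070
ΔΔCt = 6.070 − 8.110 = -2.040
Fold change = 2^(−(-2.040)) = 2^2.040 = 4.1125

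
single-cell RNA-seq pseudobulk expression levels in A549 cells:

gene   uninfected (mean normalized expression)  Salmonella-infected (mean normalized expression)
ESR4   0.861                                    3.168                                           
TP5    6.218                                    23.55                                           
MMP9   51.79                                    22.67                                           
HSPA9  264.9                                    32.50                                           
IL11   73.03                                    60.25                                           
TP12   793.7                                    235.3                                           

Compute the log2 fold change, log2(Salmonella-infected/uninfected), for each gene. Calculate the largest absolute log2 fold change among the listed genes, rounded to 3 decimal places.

3.027

log2(3.168/0.861) = 1.879  (ESR4)
log2(23.55/6.218) = 1.921  (TP5)
log2(22.67/51.79) = -1.192  (MMP9)
log2(32.50/264.9) = -3.027  (HSPA9)
log2(60.25/73.03) = -0.278  (IL11)
log2(235.3/793.7) = -1.754  (TP12)
The largest magnitude belongs to HSPA9.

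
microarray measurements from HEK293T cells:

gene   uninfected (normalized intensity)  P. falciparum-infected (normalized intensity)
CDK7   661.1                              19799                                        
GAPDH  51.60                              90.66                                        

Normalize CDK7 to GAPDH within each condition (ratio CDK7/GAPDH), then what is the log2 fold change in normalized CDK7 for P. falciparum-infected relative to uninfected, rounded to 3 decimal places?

4.091

CDK7/GAPDH (uninfected) = 661.1 / 51.60 = 12.812
CDK7/GAPDH (P. falciparum-infected) = 19799 / 90.66 = 218.39
Fold change = 218.39 / 12.812 = 17.0455
log2(17.0455) = 4.0913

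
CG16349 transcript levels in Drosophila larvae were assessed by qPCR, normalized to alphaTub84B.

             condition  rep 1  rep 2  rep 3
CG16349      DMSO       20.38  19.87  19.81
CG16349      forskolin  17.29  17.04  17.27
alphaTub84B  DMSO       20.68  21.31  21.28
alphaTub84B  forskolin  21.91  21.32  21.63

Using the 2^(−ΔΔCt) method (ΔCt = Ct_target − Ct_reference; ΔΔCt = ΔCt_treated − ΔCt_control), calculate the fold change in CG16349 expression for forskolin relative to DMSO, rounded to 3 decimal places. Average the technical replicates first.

10.196

Mean Ct: CG16349 DMSO 20.020; CG16349 forskolin 17.200; alphaTub84B DMSO 21.090; alphaTub84B forskolin 21.620
ΔCt(DMSO) = 20.020 − 21.090 = -1.070
ΔCt(forskolin) = 17.200 − 21.620 = -4.420
ΔΔCt = -4.420 − (-1.070) = -3.350
Fold change = 2^(−(-3.350)) = 2^3.350 = 10.1965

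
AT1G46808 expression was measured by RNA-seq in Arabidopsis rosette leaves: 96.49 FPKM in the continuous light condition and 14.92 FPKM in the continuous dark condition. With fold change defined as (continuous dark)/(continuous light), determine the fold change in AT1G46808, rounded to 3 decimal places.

Fold change = 14.92 / 96.49 = 0.1546
AT1G46808 is downregulated.

0.155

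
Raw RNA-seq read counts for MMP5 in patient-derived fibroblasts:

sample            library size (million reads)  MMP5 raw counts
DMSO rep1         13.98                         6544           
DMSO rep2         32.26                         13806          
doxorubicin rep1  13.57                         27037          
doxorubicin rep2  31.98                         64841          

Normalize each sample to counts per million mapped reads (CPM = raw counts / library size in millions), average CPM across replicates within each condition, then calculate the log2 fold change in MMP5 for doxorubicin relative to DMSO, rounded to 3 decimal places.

CPM(DMSO rep1) = 6544 / 13.98 = 468.0973
CPM(DMSO rep2) = 13806 / 32.26 = 427.9603
CPM(doxorubicin rep1) = 27037 / 13.57 = 1992.4097
CPM(doxorubicin rep2) = 64841 / 31.98 = 2027.5485
mean CPM(DMSO) = 448.0288; mean CPM(doxorubicin) = 2009.9791
Fold change = 2009.9791 / 448.0288 = 4.48627
log2(4.48627) = 2.1655

2.166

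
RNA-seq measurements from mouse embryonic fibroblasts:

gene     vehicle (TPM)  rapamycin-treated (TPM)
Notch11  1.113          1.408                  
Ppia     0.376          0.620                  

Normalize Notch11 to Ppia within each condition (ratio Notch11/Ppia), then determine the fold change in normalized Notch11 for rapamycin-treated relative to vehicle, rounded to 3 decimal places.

0.767

Notch11/Ppia (vehicle) = 1.113 / 0.376 = 2.9601
Notch11/Ppia (rapamycin-treated) = 1.408 / 0.620 = 2.271
Fold change = 2.271 / 2.9601 = 0.7672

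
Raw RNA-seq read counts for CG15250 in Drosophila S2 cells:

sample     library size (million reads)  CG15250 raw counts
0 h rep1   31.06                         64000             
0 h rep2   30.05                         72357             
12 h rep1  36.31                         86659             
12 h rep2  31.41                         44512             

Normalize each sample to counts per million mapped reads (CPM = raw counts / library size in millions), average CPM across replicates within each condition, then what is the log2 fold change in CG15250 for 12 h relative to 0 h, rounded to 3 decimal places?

CPM(0 h rep1) = 64000 / 31.06 = 2060.5280
CPM(0 h rep2) = 72357 / 30.05 = 2407.8869
CPM(12 h rep1) = 86659 / 36.31 = 2386.6428
CPM(12 h rep2) = 44512 / 31.41 = 1417.1283
mean CPM(0 h) = 2234.2074; mean CPM(12 h) = 1901.8856
Fold change = 1901.8856 / 2234.2074 = 0.85126
log2(0.85126) = -0.2323

-0.232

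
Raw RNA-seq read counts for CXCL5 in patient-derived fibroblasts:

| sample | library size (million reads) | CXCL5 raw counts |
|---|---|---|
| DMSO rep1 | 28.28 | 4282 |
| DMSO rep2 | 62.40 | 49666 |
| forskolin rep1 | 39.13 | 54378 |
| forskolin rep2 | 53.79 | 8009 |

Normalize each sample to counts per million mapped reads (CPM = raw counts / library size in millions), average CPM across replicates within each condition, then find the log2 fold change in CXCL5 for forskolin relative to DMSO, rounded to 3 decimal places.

0.700

CPM(DMSO rep1) = 4282 / 28.28 = 151.4144
CPM(DMSO rep2) = 49666 / 62.40 = 795.9295
CPM(forskolin rep1) = 54378 / 39.13 = 1389.6754
CPM(forskolin rep2) = 8009 / 53.79 = 148.8938
mean CPM(DMSO) = 473.6720; mean CPM(forskolin) = 769.2846
Fold change = 769.2846 / 473.6720 = 1.62409
log2(1.62409) = 0.6996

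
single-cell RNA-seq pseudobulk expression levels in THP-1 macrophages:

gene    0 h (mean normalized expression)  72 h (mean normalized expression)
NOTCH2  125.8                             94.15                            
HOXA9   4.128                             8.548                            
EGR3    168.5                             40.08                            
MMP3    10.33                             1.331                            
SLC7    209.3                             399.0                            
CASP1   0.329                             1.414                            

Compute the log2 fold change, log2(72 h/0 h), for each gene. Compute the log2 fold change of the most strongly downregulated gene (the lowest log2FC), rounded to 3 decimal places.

-2.956

log2(94.15/125.8) = -0.418  (NOTCH2)
log2(8.548/4.128) = 1.050  (HOXA9)
log2(40.08/168.5) = -2.072  (EGR3)
log2(1.331/10.33) = -2.956  (MMP3)
log2(399.0/209.3) = 0.931  (SLC7)
log2(1.414/0.329) = 2.104  (CASP1)
MMP3 is most strongly downregulated.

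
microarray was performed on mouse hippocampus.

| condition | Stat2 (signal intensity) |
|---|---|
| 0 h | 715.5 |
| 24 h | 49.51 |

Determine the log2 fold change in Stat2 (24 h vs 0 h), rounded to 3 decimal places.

Fold change = 49.51 / 715.5 = 0.0692
log2(0.0692) = -3.8532

-3.853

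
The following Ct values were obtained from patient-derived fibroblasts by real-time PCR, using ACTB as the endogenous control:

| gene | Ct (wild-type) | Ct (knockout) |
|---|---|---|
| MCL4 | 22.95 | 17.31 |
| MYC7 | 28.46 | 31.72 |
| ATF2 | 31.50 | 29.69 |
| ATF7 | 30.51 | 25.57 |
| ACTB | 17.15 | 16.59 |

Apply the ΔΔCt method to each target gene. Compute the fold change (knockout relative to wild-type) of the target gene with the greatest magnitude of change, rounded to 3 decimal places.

33.825

MCL4: ΔΔCt = (17.31−16.59) − (22.95−17.15) = 0.72 − 5.80 = -5.08; fold change = 2^5.08 = 33.825
MYC7: ΔΔCt = (31.72−16.59) − (28.46−17.15) = 15.13 − 11.31 = 3.82; fold change = 2^-3.82 = 0.071
ATF2: ΔΔCt = (29.69−16.59) − (31.50−17.15) = 13.10 − 14.35 = -1.25; fold change = 2^1.25 = 2.378
ATF7: ΔΔCt = (25.57−16.59) − (30.51−17.15) = 8.98 − 13.36 = -4.38; fold change = 2^4.38 = 20.821
MCL4 has the largest |ΔΔCt| = 5.08.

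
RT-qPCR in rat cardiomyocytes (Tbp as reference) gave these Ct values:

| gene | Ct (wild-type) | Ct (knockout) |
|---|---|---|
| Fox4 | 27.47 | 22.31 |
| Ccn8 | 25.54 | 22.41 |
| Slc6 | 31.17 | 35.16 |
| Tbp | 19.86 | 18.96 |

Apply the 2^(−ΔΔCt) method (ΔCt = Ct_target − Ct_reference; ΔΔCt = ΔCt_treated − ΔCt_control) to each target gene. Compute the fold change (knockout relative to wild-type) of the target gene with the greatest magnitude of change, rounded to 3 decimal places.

0.034

Fox4: ΔΔCt = (22.31−18.96) − (27.47−19.86) = 3.35 − 7.61 = -4.26; fold change = 2^4.26 = 19.160
Ccn8: ΔΔCt = (22.41−18.96) − (25.54−19.86) = 3.45 − 5.68 = -2.23; fold change = 2^2.23 = 4.691
Slc6: ΔΔCt = (35.16−18.96) − (31.17−19.86) = 16.20 − 11.31 = 4.89; fold change = 2^-4.89 = 0.034
Slc6 has the largest |ΔΔCt| = 4.89.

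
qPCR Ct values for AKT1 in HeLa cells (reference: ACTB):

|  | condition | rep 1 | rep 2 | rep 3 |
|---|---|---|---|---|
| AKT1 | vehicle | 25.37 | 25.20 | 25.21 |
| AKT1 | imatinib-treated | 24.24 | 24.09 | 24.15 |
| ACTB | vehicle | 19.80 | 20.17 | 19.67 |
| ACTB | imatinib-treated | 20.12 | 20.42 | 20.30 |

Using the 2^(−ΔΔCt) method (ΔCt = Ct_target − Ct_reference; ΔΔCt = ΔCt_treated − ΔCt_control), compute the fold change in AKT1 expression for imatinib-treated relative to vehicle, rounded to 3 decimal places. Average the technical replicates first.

Mean Ct: AKT1 vehicle 25.260; AKT1 imatinib-treated 24.160; ACTB vehicle 19.880; ACTB imatinib-treated 20.280
ΔCt(vehicle) = 25.260 − 19.880 = 5.380
ΔCt(imatinib-treated) = 24.160 − 20.280 = 3.880
ΔΔCt = 3.880 − 5.380 = -1.500
Fold change = 2^(−(-1.500)) = 2^1.500 = 2.8284

2.828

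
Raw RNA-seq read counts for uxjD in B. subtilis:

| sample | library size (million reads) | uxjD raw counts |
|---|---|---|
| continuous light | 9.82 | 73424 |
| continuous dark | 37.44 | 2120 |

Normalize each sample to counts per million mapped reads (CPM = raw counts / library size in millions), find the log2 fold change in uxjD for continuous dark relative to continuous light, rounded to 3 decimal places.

-7.045

CPM(continuous light) = 73424 / 9.82 = 7476.9857
CPM(continuous dark) = 2120 / 37.44 = 56.6239
Fold change = 56.6239 / 7476.9857 = 0.00757
log2(0.00757) = -7.0449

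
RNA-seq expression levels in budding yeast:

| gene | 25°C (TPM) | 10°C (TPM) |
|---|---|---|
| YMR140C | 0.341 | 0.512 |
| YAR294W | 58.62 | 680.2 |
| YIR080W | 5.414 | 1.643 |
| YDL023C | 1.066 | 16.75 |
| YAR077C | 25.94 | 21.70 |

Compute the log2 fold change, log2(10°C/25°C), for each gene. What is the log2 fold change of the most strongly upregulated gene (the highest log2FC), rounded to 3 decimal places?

3.974

log2(0.512/0.341) = 0.586  (YMR140C)
log2(680.2/58.62) = 3.536  (YAR294W)
log2(1.643/5.414) = -1.720  (YIR080W)
log2(16.75/1.066) = 3.974  (YDL023C)
log2(21.70/25.94) = -0.257  (YAR077C)
YDL023C is most strongly upregulated.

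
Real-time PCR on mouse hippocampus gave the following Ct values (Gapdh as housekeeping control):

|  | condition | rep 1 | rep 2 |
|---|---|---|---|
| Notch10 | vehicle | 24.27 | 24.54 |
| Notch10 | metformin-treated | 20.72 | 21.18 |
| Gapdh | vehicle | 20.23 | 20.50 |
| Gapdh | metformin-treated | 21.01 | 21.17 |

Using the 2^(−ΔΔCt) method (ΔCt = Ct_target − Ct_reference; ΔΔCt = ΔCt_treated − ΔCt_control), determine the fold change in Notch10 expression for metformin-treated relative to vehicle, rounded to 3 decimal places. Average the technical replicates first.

18.126

Mean Ct: Notch10 vehicle 24.405; Notch10 metformin-treated 20.950; Gapdh vehicle 20.365; Gapdh metformin-treated 21.090
ΔCt(vehicle) = 24.405 − 20.365 = 4.040
ΔCt(metformin-treated) = 20.950 − 21.090 = -0.140
ΔΔCt = -0.140 − 4.040 = -4.180
Fold change = 2^(−(-4.180)) = 2^4.180 = 18.1261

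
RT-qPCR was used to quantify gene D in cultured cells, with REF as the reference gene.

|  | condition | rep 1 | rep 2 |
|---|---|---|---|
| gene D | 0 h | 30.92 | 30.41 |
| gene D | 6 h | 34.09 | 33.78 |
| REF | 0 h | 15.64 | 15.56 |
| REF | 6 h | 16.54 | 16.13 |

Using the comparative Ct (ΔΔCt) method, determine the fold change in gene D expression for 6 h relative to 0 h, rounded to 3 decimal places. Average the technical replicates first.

0.173

Mean Ct: gene D 0 h 30.665; gene D 6 h 33.935; REF 0 h 15.600; REF 6 h 16.335
ΔCt(0 h) = 30.665 − 15.600 = 15.065
ΔCt(6 h) = 33.935 − 16.335 = 17.600
ΔΔCt = 17.600 − 15.065 = 2.535
Fold change = 2^(−2.535) = 0.1725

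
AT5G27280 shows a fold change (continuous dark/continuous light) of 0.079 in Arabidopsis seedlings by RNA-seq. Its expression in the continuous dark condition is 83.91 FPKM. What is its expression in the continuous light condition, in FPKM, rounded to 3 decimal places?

1062.152

continuous light expression = 83.91 / 0.079 = 1062.152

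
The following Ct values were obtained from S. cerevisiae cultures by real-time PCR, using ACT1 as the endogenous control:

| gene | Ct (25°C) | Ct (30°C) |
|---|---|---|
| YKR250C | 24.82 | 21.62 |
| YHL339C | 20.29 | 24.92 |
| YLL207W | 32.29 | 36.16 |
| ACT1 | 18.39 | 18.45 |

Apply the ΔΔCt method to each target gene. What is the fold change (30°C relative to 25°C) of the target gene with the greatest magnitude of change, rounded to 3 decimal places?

0.042

YKR250C: ΔΔCt = (21.62−18.45) − (24.82−18.39) = 3.17 − 6.43 = -3.26; fold change = 2^3.26 = 9.580
YHL339C: ΔΔCt = (24.92−18.45) − (20.29−18.39) = 6.47 − 1.90 = 4.57; fold change = 2^-4.57 = 0.042
YLL207W: ΔΔCt = (36.16−18.45) − (32.29−18.39) = 17.71 − 13.90 = 3.81; fold change = 2^-3.81 = 0.071
YHL339C has the largest |ΔΔCt| = 4.57.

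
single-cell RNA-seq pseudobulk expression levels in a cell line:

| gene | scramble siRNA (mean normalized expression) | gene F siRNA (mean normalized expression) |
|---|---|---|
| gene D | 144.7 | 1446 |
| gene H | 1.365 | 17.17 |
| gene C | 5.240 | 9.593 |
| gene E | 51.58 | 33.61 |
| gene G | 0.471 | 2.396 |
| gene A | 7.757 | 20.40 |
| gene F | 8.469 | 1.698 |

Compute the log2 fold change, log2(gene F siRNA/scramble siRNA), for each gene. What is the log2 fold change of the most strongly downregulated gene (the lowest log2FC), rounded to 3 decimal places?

-2.318

log2(1446/144.7) = 3.321  (gene D)
log2(17.17/1.365) = 3.653  (gene H)
log2(9.593/5.240) = 0.872  (gene C)
log2(33.61/51.58) = -0.618  (gene E)
log2(2.396/0.471) = 2.347  (gene G)
log2(20.40/7.757) = 1.395  (gene A)
log2(1.698/8.469) = -2.318  (gene F)
gene F is most strongly downregulated.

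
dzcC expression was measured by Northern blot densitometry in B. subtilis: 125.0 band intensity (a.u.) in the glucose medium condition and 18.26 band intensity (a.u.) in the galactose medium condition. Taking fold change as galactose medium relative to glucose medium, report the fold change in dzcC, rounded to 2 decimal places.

0.15

Fold change = 18.26 / 125.0 = 0.146
dzcC is downregulated.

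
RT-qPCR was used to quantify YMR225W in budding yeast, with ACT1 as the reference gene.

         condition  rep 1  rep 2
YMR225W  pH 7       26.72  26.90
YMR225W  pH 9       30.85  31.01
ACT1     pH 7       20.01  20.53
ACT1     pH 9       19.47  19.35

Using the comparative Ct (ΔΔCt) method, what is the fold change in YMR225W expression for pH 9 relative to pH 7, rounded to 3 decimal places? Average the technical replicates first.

Mean Ct: YMR225W pH 7 26.810; YMR225W pH 9 30.930; ACT1 pH 7 20.270; ACT1 pH 9 19.410
ΔCt(pH 7) = 26.810 − 20.270 = 6.540
ΔCt(pH 9) = 30.930 − 19.410 = 11.520
ΔΔCt = 11.520 − 6.540 = 4.980
Fold change = 2^(−4.980) = 0.0317

0.032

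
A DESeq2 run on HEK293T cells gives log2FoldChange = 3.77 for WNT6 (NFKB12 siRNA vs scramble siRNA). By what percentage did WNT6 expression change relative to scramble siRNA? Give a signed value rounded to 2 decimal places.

1264.22%

Fold change = 2^(3.77) = 13.6422
Percent change = (FC − 1) × 100% = (13.6422 − 1) × 100 = 1264.22%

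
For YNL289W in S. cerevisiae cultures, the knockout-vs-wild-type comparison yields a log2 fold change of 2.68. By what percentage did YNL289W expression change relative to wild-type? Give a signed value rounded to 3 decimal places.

540.856%

Fold change = 2^(2.68) = 6.4086
Percent change = (FC − 1) × 100% = (6.4086 − 1) × 100 = 540.856%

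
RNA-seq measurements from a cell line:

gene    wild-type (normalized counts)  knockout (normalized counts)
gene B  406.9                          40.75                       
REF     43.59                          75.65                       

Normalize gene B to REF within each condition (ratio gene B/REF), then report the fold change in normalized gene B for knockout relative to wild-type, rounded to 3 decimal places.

0.058

gene B/REF (wild-type) = 406.9 / 43.59 = 9.3347
gene B/REF (knockout) = 40.75 / 75.65 = 0.53866
Fold change = 0.53866 / 9.3347 = 0.0577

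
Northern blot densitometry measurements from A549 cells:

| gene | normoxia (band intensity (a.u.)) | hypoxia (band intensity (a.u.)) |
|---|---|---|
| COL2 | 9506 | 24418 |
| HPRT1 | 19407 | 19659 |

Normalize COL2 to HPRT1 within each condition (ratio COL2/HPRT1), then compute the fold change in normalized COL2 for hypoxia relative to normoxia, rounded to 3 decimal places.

COL2/HPRT1 (normoxia) = 9506 / 19407 = 0.48982
COL2/HPRT1 (hypoxia) = 24418 / 19659 = 1.2421
Fold change = 1.2421 / 0.48982 = 2.5358

2.536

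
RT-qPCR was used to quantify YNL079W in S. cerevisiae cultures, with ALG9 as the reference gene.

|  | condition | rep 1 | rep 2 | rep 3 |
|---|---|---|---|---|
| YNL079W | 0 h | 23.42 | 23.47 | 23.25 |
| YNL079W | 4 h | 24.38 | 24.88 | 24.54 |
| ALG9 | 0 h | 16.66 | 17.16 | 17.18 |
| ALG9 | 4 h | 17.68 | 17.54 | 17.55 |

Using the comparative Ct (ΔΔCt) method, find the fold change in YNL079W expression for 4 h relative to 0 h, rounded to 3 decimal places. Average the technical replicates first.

Mean Ct: YNL079W 0 h 23.380; YNL079W 4 h 24.600; ALG9 0 h 17.000; ALG9 4 h 17.590
ΔCt(0 h) = 23.380 − 17.000 = 6.380
ΔCt(4 h) = 24.600 − 17.590 = 7.010
ΔΔCt = 7.010 − 6.380 = 0.630
Fold change = 2^(−0.630) = 0.6462

0.646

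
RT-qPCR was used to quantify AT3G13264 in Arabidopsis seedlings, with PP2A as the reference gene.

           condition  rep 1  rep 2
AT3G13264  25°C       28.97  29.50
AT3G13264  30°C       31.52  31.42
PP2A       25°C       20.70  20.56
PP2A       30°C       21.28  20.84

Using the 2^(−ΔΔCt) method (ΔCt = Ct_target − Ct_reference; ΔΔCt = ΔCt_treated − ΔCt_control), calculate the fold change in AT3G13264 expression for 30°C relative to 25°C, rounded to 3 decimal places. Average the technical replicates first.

Mean Ct: AT3G13264 25°C 29.235; AT3G13264 30°C 31.470; PP2A 25°C 20.630; PP2A 30°C 21.060
ΔCt(25°C) = 29.235 − 20.630 = 8.605
ΔCt(30°C) = 31.470 − 21.060 = 10.410
ΔΔCt = 10.410 − 8.605 = 1.805
Fold change = 2^(−1.805) = 0.2862

0.286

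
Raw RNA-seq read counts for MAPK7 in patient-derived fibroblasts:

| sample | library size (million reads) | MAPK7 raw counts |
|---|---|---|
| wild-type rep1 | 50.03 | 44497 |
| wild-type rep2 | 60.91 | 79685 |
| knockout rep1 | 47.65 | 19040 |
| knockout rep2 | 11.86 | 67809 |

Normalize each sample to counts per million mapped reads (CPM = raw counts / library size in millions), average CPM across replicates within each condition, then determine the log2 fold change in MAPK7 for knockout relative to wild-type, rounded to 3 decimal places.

CPM(wild-type rep1) = 44497 / 50.03 = 889.4064
CPM(wild-type rep2) = 79685 / 60.91 = 1308.2417
CPM(knockout rep1) = 19040 / 47.65 = 399.5803
CPM(knockout rep2) = 67809 / 11.86 = 5717.4536
mean CPM(wild-type) = 1098.8240; mean CPM(knockout) = 3058.5169
Fold change = 3058.5169 / 1098.8240 = 2.78345
log2(2.78345) = 1.4769

1.477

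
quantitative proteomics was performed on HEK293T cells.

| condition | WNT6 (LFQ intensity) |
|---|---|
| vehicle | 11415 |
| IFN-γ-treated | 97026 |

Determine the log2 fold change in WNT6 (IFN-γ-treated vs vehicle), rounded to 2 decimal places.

Fold change = 97026 / 11415 = 8.4999
log2(8.4999) = 3.087

3.09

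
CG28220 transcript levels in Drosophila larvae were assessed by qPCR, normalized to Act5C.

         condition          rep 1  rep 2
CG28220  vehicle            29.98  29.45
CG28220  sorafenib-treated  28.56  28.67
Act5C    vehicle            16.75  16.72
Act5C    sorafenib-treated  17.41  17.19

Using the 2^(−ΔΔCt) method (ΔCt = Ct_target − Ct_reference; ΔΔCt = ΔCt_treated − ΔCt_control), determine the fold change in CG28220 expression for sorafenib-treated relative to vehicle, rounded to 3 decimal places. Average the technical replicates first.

Mean Ct: CG28220 vehicle 29.715; CG28220 sorafenib-treated 28.615; Act5C vehicle 16.735; Act5C sorafenib-treated 17.300
ΔCt(vehicle) = 29.715 − 16.735 = 12.980
ΔCt(sorafenib-treated) = 28.615 − 17.300 = 11.315
ΔΔCt = 11.315 − 12.980 = -1.665
Fold change = 2^(−(-1.665)) = 2^1.665 = 3.1711

3.171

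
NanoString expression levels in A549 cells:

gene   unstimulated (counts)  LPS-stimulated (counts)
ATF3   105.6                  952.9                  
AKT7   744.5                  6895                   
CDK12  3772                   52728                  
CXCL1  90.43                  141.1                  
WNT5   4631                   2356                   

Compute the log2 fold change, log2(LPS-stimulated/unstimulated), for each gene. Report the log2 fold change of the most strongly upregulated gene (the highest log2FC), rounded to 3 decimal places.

log2(952.9/105.6) = 3.174  (ATF3)
log2(6895/744.5) = 3.211  (AKT7)
log2(52728/3772) = 3.805  (CDK12)
log2(141.1/90.43) = 0.642  (CXCL1)
log2(2356/4631) = -0.975  (WNT5)
CDK12 is most strongly upregulated.

3.805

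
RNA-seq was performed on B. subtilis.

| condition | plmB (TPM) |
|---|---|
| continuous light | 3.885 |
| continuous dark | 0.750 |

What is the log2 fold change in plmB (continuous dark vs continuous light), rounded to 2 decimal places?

Fold change = 0.750 / 3.885 = 0.1931
log2(0.1931) = -2.373

-2.37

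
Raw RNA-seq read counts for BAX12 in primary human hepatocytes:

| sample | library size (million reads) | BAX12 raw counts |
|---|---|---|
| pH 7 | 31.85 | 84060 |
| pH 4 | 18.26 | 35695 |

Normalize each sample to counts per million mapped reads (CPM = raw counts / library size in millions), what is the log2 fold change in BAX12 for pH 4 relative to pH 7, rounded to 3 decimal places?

-0.433

CPM(pH 7) = 84060 / 31.85 = 2639.2465
CPM(pH 4) = 35695 / 18.26 = 1954.8193
Fold change = 1954.8193 / 2639.2465 = 0.74067
log2(0.74067) = -0.4331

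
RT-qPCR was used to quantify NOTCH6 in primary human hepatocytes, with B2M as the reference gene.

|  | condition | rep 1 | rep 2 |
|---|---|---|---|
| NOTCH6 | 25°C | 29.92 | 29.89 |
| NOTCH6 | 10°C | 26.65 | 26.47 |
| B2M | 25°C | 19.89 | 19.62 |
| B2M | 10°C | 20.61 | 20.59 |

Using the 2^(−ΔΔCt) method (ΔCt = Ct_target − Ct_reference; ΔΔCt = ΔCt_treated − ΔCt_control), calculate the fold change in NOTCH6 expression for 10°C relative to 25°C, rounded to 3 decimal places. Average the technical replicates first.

Mean Ct: NOTCH6 25°C 29.905; NOTCH6 10°C 26.560; B2M 25°C 19.755; B2M 10°C 20.600
ΔCt(25°C) = 29.905 − 19.755 = 10.150
ΔCt(10°C) = 26.560 − 20.600 = 5.960
ΔΔCt = 5.960 − 10.150 = -4.190
Fold change = 2^(−(-4.190)) = 2^4.190 = 18.2522

18.252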